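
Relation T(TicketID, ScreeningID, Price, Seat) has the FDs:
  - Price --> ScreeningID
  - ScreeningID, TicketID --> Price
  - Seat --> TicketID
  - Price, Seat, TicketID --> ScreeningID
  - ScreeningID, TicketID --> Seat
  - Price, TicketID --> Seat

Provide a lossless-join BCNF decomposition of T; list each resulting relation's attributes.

Candidate keys of the original relation: {Price, Seat}, {Price, TicketID}, {ScreeningID, Seat}, {ScreeningID, TicketID}.
{Price, ScreeningID, Seat, TicketID}: {Price} determines {Price, ScreeningID} here but is not a superkey — split on Price --> ScreeningID, giving {Price, ScreeningID} and {Price, Seat, TicketID}.
{Price, ScreeningID} is in BCNF.
{Price, Seat, TicketID}: {Seat} determines {Seat, TicketID} here but is not a superkey — split on Seat --> TicketID, giving {Seat, TicketID} and {Price, Seat}.
{Seat, TicketID} is in BCNF.
{Price, Seat} is in BCNF.

{Price, ScreeningID}; {Price, Seat}; {Seat, TicketID}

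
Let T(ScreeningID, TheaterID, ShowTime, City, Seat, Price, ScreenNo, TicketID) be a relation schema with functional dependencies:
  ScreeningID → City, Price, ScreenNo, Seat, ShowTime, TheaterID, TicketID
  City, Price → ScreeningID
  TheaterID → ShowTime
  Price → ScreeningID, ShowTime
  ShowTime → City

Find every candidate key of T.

{Price}, {ScreeningID}

Closure of {Price} is {City, Price, ScreenNo, ScreeningID, Seat, ShowTime, TheaterID, TicketID}, the whole schema; {Price} is a candidate key.
Closure of {ScreeningID} is {City, Price, ScreenNo, ScreeningID, Seat, ShowTime, TheaterID, TicketID}, the whole schema; {ScreeningID} is a candidate key.
Any other superkey properly contains one of these, so there are no further candidate keys.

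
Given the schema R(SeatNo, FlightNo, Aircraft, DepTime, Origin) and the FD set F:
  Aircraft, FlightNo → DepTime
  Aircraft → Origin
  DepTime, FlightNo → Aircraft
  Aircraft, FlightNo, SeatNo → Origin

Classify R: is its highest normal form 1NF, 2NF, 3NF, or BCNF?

Candidate keys: {Aircraft, FlightNo, SeatNo}, {DepTime, FlightNo, SeatNo}. Prime attributes: {Aircraft, DepTime, FlightNo, SeatNo}.
Aircraft, FlightNo → DepTime breaks BCNF: {Aircraft, FlightNo}⁺ = {Aircraft, DepTime, FlightNo, Origin}, so {Aircraft, FlightNo} is not a superkey.
Aircraft → Origin has non-prime {Origin} on the right and a non-superkey on the left, so 3NF fails.
The proper key subset {Aircraft} of {Aircraft, FlightNo, SeatNo} determines non-prime {Origin}, so the relation is not even in 2NF.

1NF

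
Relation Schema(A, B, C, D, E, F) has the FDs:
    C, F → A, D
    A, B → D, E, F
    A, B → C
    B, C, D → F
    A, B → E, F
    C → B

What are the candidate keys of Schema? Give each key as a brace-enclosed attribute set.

{A, B}⁺ = {A, B, C, D, E, F} — all of the relation — so {A, B} is a candidate key.
{A, C}⁺ = {A, B, C, D, E, F} — all of the relation — so {A, C} is a candidate key.
{C, D}⁺ = {A, B, C, D, E, F} — all of the relation — so {C, D} is a candidate key.
{C, F}⁺ = {A, B, C, D, E, F} — all of the relation — so {C, F} is a candidate key.
No proper subset of any of these is a key, and no other minimal superkey exists.

{A, B}, {A, C}, {C, D}, {C, F}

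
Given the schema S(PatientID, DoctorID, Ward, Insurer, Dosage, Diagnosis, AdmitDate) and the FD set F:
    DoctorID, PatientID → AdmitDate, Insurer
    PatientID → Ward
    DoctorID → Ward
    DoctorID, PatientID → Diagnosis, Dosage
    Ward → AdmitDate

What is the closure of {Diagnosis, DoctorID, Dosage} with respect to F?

{AdmitDate, Diagnosis, DoctorID, Dosage, Ward}

Start with {Diagnosis, DoctorID, Dosage}.
DoctorID → Ward applies; add {Ward} → now {Diagnosis, DoctorID, Dosage, Ward}.
Ward → AdmitDate applies; add {AdmitDate} → now {AdmitDate, Diagnosis, DoctorID, Dosage, Ward}.
No further FD applies.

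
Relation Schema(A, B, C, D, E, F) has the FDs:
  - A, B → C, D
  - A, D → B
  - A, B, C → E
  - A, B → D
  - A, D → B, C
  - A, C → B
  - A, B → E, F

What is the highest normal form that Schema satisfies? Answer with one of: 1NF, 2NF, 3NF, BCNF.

BCNF

Candidate keys: {A, B}, {A, C}, {A, D}. Prime attributes: {A, B, C, D}.
Each dependency's left side is a superkey — BCNF holds.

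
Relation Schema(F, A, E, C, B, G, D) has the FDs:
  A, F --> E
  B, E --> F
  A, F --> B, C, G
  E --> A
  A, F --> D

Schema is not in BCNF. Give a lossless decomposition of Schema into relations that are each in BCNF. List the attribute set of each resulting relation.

{A, E}; {B, C, D, E, F, G}

Candidate keys of the original relation: {A, F}, {B, E}, {E, F}.
{A, B, C, D, E, F, G}: {E} determines {A, E} here but is not a superkey — split on E --> A, giving {A, E} and {B, C, D, E, F, G}.
{A, E} has no BCNF violation.
{B, C, D, E, F, G} has no BCNF violation.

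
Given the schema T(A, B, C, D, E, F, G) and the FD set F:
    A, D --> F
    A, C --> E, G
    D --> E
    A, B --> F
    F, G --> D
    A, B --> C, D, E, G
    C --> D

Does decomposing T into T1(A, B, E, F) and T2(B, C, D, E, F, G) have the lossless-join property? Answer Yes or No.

No

Common attributes: {B, E, F}; their closure is {B, E, F}.
The closure covers neither T1 nor T2 entirely; the join is not lossless.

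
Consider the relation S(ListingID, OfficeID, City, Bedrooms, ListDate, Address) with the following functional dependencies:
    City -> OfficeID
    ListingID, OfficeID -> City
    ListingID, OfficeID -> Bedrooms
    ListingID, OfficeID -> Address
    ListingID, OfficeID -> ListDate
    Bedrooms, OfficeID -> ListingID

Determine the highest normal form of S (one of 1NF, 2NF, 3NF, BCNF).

Candidate keys: {Bedrooms, City}, {Bedrooms, OfficeID}, {City, ListingID}, {ListingID, OfficeID}. Prime attributes: {Bedrooms, City, ListingID, OfficeID}.
City -> OfficeID breaks BCNF: {City}⁺ = {City, OfficeID}, so {City} is not a superkey.
Since {OfficeID} ⊆ prime attributes and every other non-superkey FD also has a prime right side, the schema is in 3NF.

3NF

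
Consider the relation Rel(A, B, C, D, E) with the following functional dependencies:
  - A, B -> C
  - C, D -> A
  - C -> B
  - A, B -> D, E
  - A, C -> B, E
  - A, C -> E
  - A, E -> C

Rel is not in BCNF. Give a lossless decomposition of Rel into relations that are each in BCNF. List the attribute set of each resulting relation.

{A, C, D, E}; {B, C}

Candidate keys of the original relation: {A, B}, {A, C}, {A, E}, {C, D}.
{A, B, C, D, E}: {C} determines {B, C} here but is not a superkey — split on C -> B, giving {B, C} and {A, C, D, E}.
{B, C} is in BCNF.
{A, C, D, E} is in BCNF.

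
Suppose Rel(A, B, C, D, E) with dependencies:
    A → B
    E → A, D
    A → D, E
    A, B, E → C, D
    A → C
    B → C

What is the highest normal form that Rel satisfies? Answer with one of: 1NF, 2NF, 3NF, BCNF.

2NF

Candidate keys: {A}, {E}. Prime attributes: {A, E}.
B → C: {B}⁺ = {B, C}, which is not all of the attributes, so the left side is not a superkey — BCNF is violated.
Because {C} is non-prime and the left side of B → C is not a superkey, the relation is not in 3NF.
With only single-attribute keys there can be no partial dependency, so 2NF holds.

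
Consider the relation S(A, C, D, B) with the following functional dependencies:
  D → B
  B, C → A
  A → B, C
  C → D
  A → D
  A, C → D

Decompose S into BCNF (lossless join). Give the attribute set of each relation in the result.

{A, C, D}; {B, D}

Candidate keys of the original relation: {A}, {C}.
{A, B, C, D}: {D} determines {B, D} here but is not a superkey — split on D → B, giving {B, D} and {A, C, D}.
{B, D}: every determinant is a superkey — BCNF.
{A, C, D}: every determinant is a superkey — BCNF.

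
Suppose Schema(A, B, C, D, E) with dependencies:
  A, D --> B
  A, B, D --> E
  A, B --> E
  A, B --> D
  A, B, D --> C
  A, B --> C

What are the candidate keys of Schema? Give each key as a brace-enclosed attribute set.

{A, B}, {A, D}

No FD produces {A}, so it must be in every candidate key.
{A, B} is a candidate key since {A, B}⁺ = {A, B, C, D, E} covers every attribute.
{A, D} is a candidate key since {A, D}⁺ = {A, B, C, D, E} covers every attribute.
These are minimal and exhaustive — every other superkey contains one of them.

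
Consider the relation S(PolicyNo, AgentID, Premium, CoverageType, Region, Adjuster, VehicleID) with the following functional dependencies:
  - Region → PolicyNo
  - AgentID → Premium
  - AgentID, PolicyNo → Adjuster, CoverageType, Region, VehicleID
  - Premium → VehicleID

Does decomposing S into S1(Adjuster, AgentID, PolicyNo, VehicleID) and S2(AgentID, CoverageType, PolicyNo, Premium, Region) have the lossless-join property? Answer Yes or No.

Yes

S1 ∩ S2 = {AgentID, PolicyNo}; its closure under F is {Adjuster, AgentID, CoverageType, PolicyNo, Premium, Region, VehicleID}.
This includes all of S1, so the common attributes are a superkey of S1 — the join is lossless.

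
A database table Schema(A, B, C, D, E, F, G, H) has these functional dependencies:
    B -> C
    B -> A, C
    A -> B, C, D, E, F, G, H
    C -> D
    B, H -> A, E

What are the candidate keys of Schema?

{A}⁺ = {A, B, C, D, E, F, G, H}, which is every attribute, so {A} is a candidate key.
{B}⁺ = {A, B, C, D, E, F, G, H}, which is every attribute, so {B} is a candidate key.
Any other superkey properly contains one of these, so there are no further candidate keys.

{A}, {B}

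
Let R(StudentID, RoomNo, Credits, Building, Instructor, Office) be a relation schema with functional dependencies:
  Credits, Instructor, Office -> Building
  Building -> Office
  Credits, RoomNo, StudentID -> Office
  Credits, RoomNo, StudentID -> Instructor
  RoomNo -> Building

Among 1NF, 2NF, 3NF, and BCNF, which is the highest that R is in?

1NF

Candidate key: {Credits, RoomNo, StudentID}. Prime attributes: {Credits, RoomNo, StudentID}.
For Credits, Instructor, Office -> Building we have {Credits, Instructor, Office}⁺ = {Building, Credits, Instructor, Office}; {Credits, Instructor, Office} is not a superkey, so BCNF fails.
Because {Building} is non-prime and the left side of Credits, Instructor, Office -> Building is not a superkey, the relation is not in 3NF.
{RoomNo} is a proper subset of the key {Credits, RoomNo, StudentID}, and {RoomNo}⁺ contains the non-prime attributes {Building, Office} — a partial dependency, so 2NF is violated.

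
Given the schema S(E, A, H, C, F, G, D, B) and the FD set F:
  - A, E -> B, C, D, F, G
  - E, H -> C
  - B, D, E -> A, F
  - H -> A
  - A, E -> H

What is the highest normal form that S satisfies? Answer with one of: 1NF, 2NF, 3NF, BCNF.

3NF

Candidate keys: {A, E}, {B, D, E}, {E, H}. Prime attributes: {A, B, D, E, H}.
H -> A breaks BCNF: {H}⁺ = {A, H}, so {H} is not a superkey.
But every attribute on its right side ({A}) is prime, and the same holds for every other non-superkey FD, so 3NF still holds.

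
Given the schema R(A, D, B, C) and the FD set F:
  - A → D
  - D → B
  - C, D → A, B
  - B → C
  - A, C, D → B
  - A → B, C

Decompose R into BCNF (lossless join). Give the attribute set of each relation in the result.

Candidate keys of the original relation: {A}, {D}.
In {A, B, C, D}, {B} is not a superkey ({B}⁺ restricted to this set is {B, C}), so split on B → C into {B, C} and {A, B, D}.
{B, C} has no BCNF violation.
{A, B, D} has no BCNF violation.

{A, B, D}; {B, C}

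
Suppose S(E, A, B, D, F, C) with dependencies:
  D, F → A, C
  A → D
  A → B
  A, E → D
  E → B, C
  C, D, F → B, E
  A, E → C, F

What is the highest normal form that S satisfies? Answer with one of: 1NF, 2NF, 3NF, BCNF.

Candidate keys: {A, E}, {A, F}, {D, F}. Prime attributes: {A, D, E, F}.
A → D breaks BCNF: {A}⁺ = {A, B, D}, so {A} is not a superkey.
Because {B} is non-prime and the left side of A → B is not a superkey, the relation is not in 3NF.
The proper key subset {A} of {A, E} determines non-prime {B}, so the relation is not even in 2NF.

1NF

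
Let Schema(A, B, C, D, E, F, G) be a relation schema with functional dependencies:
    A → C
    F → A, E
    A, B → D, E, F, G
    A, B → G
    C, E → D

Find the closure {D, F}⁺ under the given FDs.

Start with {D, F}.
F → A, E applies; add {A, E} → now {A, D, E, F}.
A → C applies; add {C} → now {A, C, D, E, F}.
No further FD applies.

{A, C, D, E, F}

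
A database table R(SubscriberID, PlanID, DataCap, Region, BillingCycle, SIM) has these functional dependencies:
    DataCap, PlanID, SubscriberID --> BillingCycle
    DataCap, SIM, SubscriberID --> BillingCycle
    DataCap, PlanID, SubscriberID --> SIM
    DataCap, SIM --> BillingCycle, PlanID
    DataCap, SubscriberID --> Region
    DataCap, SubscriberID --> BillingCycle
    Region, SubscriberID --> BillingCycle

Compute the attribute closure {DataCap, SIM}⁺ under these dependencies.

Start with {DataCap, SIM}.
DataCap, SIM --> BillingCycle, PlanID applies; add {BillingCycle, PlanID} → now {BillingCycle, DataCap, PlanID, SIM}.
No further FD applies.

{BillingCycle, DataCap, PlanID, SIM}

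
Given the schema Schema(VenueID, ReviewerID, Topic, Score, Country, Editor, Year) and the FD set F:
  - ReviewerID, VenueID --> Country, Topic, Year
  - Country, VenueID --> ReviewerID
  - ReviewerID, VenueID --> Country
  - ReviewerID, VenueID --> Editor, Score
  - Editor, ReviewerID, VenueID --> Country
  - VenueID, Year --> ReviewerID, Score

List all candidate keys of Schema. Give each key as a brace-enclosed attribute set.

{Country, VenueID}, {ReviewerID, VenueID}, {VenueID, Year}

Attributes never on any right-hand side: {VenueID} — every candidate key must contain it.
{Country, VenueID} is a candidate key since {Country, VenueID}⁺ = {Country, Editor, ReviewerID, Score, Topic, VenueID, Year} covers every attribute.
{ReviewerID, VenueID} is a candidate key since {ReviewerID, VenueID}⁺ = {Country, Editor, ReviewerID, Score, Topic, VenueID, Year} covers every attribute.
{VenueID, Year} is a candidate key since {VenueID, Year}⁺ = {Country, Editor, ReviewerID, Score, Topic, VenueID, Year} covers every attribute.
These are minimal and exhaustive — every other superkey contains one of them.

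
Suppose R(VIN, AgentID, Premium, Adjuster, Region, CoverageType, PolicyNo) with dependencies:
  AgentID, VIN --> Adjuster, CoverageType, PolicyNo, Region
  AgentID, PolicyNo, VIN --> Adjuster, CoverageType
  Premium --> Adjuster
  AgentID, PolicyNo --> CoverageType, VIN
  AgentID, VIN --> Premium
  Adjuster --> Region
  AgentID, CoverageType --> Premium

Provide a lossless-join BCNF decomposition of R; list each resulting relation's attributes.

{Adjuster, Premium}; {Adjuster, Region}; {AgentID, CoverageType, PolicyNo, VIN}; {AgentID, CoverageType, Premium}

Candidate keys of the original relation: {AgentID, PolicyNo}, {AgentID, VIN}.
Within {Adjuster, AgentID, CoverageType, PolicyNo, Premium, Region, VIN}: {Premium}⁺ ∩ {Adjuster, AgentID, CoverageType, PolicyNo, Premium, Region, VIN} = {Adjuster, Premium, Region}, not the whole set, so Premium --> Adjuster, Region violates BCNF; decompose into {Adjuster, Premium, Region} and {AgentID, CoverageType, PolicyNo, Premium, VIN}.
Within {Adjuster, Premium, Region}: {Adjuster}⁺ ∩ {Adjuster, Premium, Region} = {Adjuster, Region}, not the whole set, so Adjuster --> Region violates BCNF; decompose into {Adjuster, Region} and {Adjuster, Premium}.
{Adjuster, Region} is in BCNF.
{Adjuster, Premium} is in BCNF.
Within {AgentID, CoverageType, PolicyNo, Premium, VIN}: {AgentID, CoverageType}⁺ ∩ {AgentID, CoverageType, PolicyNo, Premium, VIN} = {AgentID, CoverageType, Premium}, not the whole set, so AgentID, CoverageType --> Premium violates BCNF; decompose into {AgentID, CoverageType, Premium} and {AgentID, CoverageType, PolicyNo, VIN}.
{AgentID, CoverageType, Premium} is in BCNF.
{AgentID, CoverageType, PolicyNo, VIN} is in BCNF.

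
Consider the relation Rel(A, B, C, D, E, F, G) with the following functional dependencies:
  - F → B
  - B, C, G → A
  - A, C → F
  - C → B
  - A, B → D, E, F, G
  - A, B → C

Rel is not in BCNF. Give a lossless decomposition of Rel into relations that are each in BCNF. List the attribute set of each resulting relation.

Candidate keys of the original relation: {A, B}, {A, C}, {A, F}, {C, G}.
Within {A, B, C, D, E, F, G}: {F}⁺ ∩ {A, B, C, D, E, F, G} = {B, F}, not the whole set, so F → B violates BCNF; decompose into {B, F} and {A, C, D, E, F, G}.
{B, F} is in BCNF.
{A, C, D, E, F, G} is in BCNF.

{A, C, D, E, F, G}; {B, F}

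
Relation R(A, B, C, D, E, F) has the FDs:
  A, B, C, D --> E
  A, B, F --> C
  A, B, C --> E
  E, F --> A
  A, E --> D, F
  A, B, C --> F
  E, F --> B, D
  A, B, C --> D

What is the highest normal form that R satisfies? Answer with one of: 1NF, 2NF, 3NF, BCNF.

BCNF

Candidate keys: {A, B, C}, {A, B, F}, {A, E}, {E, F}. Prime attributes: {A, B, C, E, F}.
The left-hand side of every FD is a superkey, so BCNF is satisfied.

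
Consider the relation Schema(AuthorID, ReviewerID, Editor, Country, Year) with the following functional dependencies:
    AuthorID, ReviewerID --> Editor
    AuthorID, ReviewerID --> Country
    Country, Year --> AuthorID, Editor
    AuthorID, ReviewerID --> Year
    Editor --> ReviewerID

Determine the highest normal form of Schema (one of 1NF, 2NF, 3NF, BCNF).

Candidate keys: {AuthorID, Editor}, {AuthorID, ReviewerID}, {Country, Year}. Prime attributes: {AuthorID, Country, Editor, ReviewerID, Year}.
Editor --> ReviewerID: {Editor}⁺ = {Editor, ReviewerID}, which is not all of the attributes, so the left side is not a superkey — BCNF is violated.
Since {ReviewerID} ⊆ prime attributes and every other non-superkey FD also has a prime right side, the schema is in 3NF.

3NF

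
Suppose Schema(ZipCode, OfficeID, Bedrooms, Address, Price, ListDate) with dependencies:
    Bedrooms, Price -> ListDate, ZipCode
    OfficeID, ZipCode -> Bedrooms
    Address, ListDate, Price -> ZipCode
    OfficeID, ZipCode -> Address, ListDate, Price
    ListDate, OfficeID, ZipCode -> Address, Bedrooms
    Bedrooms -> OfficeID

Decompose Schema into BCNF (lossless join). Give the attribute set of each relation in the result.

Candidate keys of the original relation: {Address, ListDate, OfficeID, Price}, {Bedrooms, Price}, {Bedrooms, ZipCode}, {OfficeID, ZipCode}.
{Address, Bedrooms, ListDate, OfficeID, Price, ZipCode}: {Address, ListDate, Price} determines {Address, ListDate, Price, ZipCode} here but is not a superkey — split on Address, ListDate, Price -> ZipCode, giving {Address, ListDate, Price, ZipCode} and {Address, Bedrooms, ListDate, OfficeID, Price}.
{Address, ListDate, Price, ZipCode} is in BCNF.
{Address, Bedrooms, ListDate, OfficeID, Price}: {Bedrooms} determines {Bedrooms, OfficeID} here but is not a superkey — split on Bedrooms -> OfficeID, giving {Bedrooms, OfficeID} and {Address, Bedrooms, ListDate, Price}.
{Bedrooms, OfficeID} is in BCNF.
{Address, Bedrooms, ListDate, Price} is in BCNF.

{Address, Bedrooms, ListDate, Price}; {Address, ListDate, Price, ZipCode}; {Bedrooms, OfficeID}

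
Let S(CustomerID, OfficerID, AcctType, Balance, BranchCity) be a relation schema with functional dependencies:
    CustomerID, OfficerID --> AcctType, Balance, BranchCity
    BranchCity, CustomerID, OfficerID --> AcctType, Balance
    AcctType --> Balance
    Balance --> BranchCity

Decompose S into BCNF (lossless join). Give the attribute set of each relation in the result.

Candidate key of the original relation: {CustomerID, OfficerID}.
{AcctType, Balance, BranchCity, CustomerID, OfficerID}: {AcctType} determines {AcctType, Balance, BranchCity} here but is not a superkey — split on AcctType --> Balance, BranchCity, giving {AcctType, Balance, BranchCity} and {AcctType, CustomerID, OfficerID}.
{AcctType, Balance, BranchCity}: {Balance} determines {Balance, BranchCity} here but is not a superkey — split on Balance --> BranchCity, giving {Balance, BranchCity} and {AcctType, Balance}.
{Balance, BranchCity}: every determinant is a superkey — BCNF.
{AcctType, Balance}: every determinant is a superkey — BCNF.
{AcctType, CustomerID, OfficerID}: every determinant is a superkey — BCNF.

{AcctType, Balance}; {AcctType, CustomerID, OfficerID}; {Balance, BranchCity}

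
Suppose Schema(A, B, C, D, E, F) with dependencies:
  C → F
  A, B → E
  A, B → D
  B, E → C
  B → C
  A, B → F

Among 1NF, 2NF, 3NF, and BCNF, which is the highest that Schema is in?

1NF

Candidate key: {A, B}. Prime attributes: {A, B}.
For C → F we have {C}⁺ = {C, F}; {C} is not a superkey, so BCNF fails.
C → F determines the non-prime attribute {F} from a non-superkey — 3NF is violated.
{B} is a proper subset of the key {A, B}, and {B}⁺ contains the non-prime attributes {C, F} — a partial dependency, so 2NF is violated.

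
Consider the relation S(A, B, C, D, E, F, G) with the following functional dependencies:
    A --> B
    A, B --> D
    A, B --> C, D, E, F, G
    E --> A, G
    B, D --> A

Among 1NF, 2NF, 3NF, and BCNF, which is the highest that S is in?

Candidate keys: {A}, {B, D}, {E}. Prime attributes: {A, B, D, E}.
Every FD has a superkey on the left, so the relation is in BCNF.

BCNF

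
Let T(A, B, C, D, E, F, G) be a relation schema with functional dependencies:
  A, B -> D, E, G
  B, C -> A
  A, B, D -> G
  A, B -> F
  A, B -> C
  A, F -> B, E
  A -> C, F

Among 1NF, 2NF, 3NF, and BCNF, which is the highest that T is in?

BCNF

Candidate keys: {A}, {B, C}. Prime attributes: {A, B, C}.
Each dependency's left side is a superkey — BCNF holds.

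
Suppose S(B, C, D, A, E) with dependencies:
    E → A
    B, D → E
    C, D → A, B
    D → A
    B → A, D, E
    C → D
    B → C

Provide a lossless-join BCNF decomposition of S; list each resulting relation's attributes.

Candidate keys of the original relation: {B}, {C}.
In {A, B, C, D, E}, {E} is not a superkey ({E}⁺ restricted to this set is {A, E}), so split on E → A into {A, E} and {B, C, D, E}.
{A, E} is in BCNF.
{B, C, D, E} is in BCNF.

{A, E}; {B, C, D, E}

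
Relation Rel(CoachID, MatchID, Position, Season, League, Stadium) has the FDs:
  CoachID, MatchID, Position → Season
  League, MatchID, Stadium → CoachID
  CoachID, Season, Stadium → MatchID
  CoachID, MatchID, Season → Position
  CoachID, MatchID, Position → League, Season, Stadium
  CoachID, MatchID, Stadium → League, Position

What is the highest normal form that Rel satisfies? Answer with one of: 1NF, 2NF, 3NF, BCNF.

BCNF

Candidate keys: {CoachID, MatchID, Position}, {CoachID, MatchID, Season}, {CoachID, MatchID, Stadium}, {CoachID, Season, Stadium}, {League, MatchID, Stadium}. Prime attributes: {CoachID, League, MatchID, Position, Season, Stadium}.
Each dependency's left side is a superkey — BCNF holds.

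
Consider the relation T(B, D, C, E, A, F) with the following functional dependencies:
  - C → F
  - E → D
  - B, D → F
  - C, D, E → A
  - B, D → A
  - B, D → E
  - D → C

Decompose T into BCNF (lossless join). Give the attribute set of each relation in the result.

Candidate keys of the original relation: {B, D}, {B, E}.
Within {A, B, C, D, E, F}: {C}⁺ ∩ {A, B, C, D, E, F} = {C, F}, not the whole set, so C → F violates BCNF; decompose into {C, F} and {A, B, C, D, E}.
{C, F}: every determinant is a superkey — BCNF.
Within {A, B, C, D, E}: {E}⁺ ∩ {A, B, C, D, E} = {A, C, D, E}, not the whole set, so E → A, C, D violates BCNF; decompose into {A, C, D, E} and {B, E}.
Within {A, C, D, E}: {D}⁺ ∩ {A, C, D, E} = {C, D}, not the whole set, so D → C violates BCNF; decompose into {C, D} and {A, D, E}.
{C, D}: every determinant is a superkey — BCNF.
{A, D, E}: every determinant is a superkey — BCNF.
{B, E}: every determinant is a superkey — BCNF.

{A, D, E}; {B, E}; {C, D}; {C, F}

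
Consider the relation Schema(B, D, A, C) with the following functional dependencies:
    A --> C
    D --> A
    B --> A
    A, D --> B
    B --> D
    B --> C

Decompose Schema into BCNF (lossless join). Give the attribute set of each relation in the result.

{A, B, D}; {A, C}

Candidate keys of the original relation: {B}, {D}.
{A, B, C, D}: {A} determines {A, C} here but is not a superkey — split on A --> C, giving {A, C} and {A, B, D}.
{A, C} is in BCNF.
{A, B, D} is in BCNF.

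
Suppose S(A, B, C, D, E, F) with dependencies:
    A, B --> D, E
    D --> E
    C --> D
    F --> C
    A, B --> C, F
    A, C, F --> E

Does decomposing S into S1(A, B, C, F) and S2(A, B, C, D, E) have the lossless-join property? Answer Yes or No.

The shared attributes are {A, B, C} and {A, B, C}⁺ = {A, B, C, D, E, F}.
Since S1 ⊆ {A, B, C, D, E, F}, the intersection is a superkey of S1; the decomposition is lossless.

Yes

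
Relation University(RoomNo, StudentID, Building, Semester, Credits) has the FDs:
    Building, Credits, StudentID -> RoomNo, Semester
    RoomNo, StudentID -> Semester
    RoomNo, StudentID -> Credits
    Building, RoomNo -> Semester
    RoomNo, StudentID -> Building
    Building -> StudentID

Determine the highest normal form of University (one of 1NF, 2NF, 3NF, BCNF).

3NF

Candidate keys: {Building, Credits}, {Building, RoomNo}, {RoomNo, StudentID}. Prime attributes: {Building, Credits, RoomNo, StudentID}.
For Building -> StudentID we have {Building}⁺ = {Building, StudentID}; {Building} is not a superkey, so BCNF fails.
Since {StudentID} ⊆ prime attributes and every other non-superkey FD also has a prime right side, the schema is in 3NF.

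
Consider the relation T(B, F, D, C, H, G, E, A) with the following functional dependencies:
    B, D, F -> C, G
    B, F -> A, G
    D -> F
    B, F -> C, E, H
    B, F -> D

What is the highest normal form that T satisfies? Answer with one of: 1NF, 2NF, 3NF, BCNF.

3NF

Candidate keys: {B, D}, {B, F}. Prime attributes: {B, D, F}.
D -> F breaks BCNF: {D}⁺ = {D, F}, so {D} is not a superkey.
But every attribute on its right side ({F}) is prime, and the same holds for every other non-superkey FD, so 3NF still holds.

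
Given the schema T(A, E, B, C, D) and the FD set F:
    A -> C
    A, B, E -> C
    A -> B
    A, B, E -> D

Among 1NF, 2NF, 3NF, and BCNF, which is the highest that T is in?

1NF

Candidate key: {A, E}. Prime attributes: {A, E}.
A -> C breaks BCNF: {A}⁺ = {A, B, C}, so {A} is not a superkey.
A -> C determines the non-prime attribute {C} from a non-superkey — 3NF is violated.
The proper key subset {A} of {A, E} determines non-prime {B, C}, so the relation is not even in 2NF.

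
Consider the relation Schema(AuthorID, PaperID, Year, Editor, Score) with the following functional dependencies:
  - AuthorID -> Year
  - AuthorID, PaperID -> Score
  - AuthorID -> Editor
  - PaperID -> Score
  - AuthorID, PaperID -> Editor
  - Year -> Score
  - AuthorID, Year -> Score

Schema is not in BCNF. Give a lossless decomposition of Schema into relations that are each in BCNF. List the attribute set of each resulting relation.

Candidate key of the original relation: {AuthorID, PaperID}.
In {AuthorID, Editor, PaperID, Score, Year}, {AuthorID} is not a superkey ({AuthorID}⁺ restricted to this set is {AuthorID, Editor, Score, Year}), so split on AuthorID -> Editor, Score, Year into {AuthorID, Editor, Score, Year} and {AuthorID, PaperID}.
In {AuthorID, Editor, Score, Year}, {Year} is not a superkey ({Year}⁺ restricted to this set is {Score, Year}), so split on Year -> Score into {Score, Year} and {AuthorID, Editor, Year}.
{Score, Year} is in BCNF.
{AuthorID, Editor, Year} is in BCNF.
{AuthorID, PaperID} is in BCNF.

{AuthorID, Editor, Year}; {AuthorID, PaperID}; {Score, Year}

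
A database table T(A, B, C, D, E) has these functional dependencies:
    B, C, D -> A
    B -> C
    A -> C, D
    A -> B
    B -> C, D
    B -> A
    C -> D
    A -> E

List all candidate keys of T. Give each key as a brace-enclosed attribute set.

{A}⁺ = {A, B, C, D, E} — all of the relation — so {A} is a candidate key.
{B}⁺ = {A, B, C, D, E} — all of the relation — so {B} is a candidate key.
Any other superkey properly contains one of these, so there are no further candidate keys.

{A}, {B}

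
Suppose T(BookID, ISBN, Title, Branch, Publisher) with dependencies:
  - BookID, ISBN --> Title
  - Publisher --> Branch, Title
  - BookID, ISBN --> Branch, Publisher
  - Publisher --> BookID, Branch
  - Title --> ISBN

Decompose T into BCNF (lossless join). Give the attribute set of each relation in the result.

Candidate keys of the original relation: {BookID, ISBN}, {BookID, Title}, {Publisher}.
Within {BookID, Branch, ISBN, Publisher, Title}: {Title}⁺ ∩ {BookID, Branch, ISBN, Publisher, Title} = {ISBN, Title}, not the whole set, so Title --> ISBN violates BCNF; decompose into {ISBN, Title} and {BookID, Branch, Publisher, Title}.
{ISBN, Title} is in BCNF.
{BookID, Branch, Publisher, Title} is in BCNF.

{BookID, Branch, Publisher, Title}; {ISBN, Title}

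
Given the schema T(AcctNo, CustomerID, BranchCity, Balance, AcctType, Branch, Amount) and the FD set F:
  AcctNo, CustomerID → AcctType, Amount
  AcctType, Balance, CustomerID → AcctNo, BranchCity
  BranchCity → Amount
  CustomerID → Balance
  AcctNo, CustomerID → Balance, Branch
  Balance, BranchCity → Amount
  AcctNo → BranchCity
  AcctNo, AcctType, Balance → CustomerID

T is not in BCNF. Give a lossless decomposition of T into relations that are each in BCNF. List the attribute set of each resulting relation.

{AcctNo, AcctType, Branch, CustomerID}; {AcctNo, BranchCity}; {Amount, BranchCity}; {Balance, CustomerID}

Candidate keys of the original relation: {AcctNo, AcctType, Balance}, {AcctNo, CustomerID}, {AcctType, CustomerID}.
{AcctNo, AcctType, Amount, Balance, Branch, BranchCity, CustomerID}: {BranchCity} determines {Amount, BranchCity} here but is not a superkey — split on BranchCity → Amount, giving {Amount, BranchCity} and {AcctNo, AcctType, Balance, Branch, BranchCity, CustomerID}.
{Amount, BranchCity} has no BCNF violation.
{AcctNo, AcctType, Balance, Branch, BranchCity, CustomerID}: {CustomerID} determines {Balance, CustomerID} here but is not a superkey — split on CustomerID → Balance, giving {Balance, CustomerID} and {AcctNo, AcctType, Branch, BranchCity, CustomerID}.
{Balance, CustomerID} has no BCNF violation.
{AcctNo, AcctType, Branch, BranchCity, CustomerID}: {AcctNo} determines {AcctNo, BranchCity} here but is not a superkey — split on AcctNo → BranchCity, giving {AcctNo, BranchCity} and {AcctNo, AcctType, Branch, CustomerID}.
{AcctNo, BranchCity} has no BCNF violation.
{AcctNo, AcctType, Branch, CustomerID} has no BCNF violation.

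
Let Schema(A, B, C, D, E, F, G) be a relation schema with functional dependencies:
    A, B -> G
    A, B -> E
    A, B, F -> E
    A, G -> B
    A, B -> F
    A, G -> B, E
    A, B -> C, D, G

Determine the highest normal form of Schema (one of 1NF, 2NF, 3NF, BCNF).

Candidate keys: {A, B}, {A, G}. Prime attributes: {A, B, G}.
Every FD has a superkey on the left, so the relation is in BCNF.

BCNF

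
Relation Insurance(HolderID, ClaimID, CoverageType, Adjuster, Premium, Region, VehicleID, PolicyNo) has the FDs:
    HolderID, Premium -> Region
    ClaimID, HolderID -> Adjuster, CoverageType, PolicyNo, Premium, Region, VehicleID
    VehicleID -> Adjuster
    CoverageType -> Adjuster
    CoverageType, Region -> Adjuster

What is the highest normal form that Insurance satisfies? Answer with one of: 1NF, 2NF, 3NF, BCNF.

Candidate key: {ClaimID, HolderID}. Prime attributes: {ClaimID, HolderID}.
HolderID, Premium -> Region: {HolderID, Premium}⁺ = {HolderID, Premium, Region}, which is not all of the attributes, so the left side is not a superkey — BCNF is violated.
HolderID, Premium -> Region has non-prime {Region} on the right and a non-superkey on the left, so 3NF fails.
Checking every proper subset of each key, none determines a non-prime attribute — 2NF is satisfied.

2NF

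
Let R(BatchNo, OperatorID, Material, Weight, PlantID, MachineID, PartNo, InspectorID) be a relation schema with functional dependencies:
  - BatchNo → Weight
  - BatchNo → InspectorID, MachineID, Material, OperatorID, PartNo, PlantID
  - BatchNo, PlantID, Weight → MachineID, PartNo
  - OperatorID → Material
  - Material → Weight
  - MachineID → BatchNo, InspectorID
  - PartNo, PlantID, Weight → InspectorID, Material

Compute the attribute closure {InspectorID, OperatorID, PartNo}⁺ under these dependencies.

Start with {InspectorID, OperatorID, PartNo}.
OperatorID → Material applies; add {Material} → now {InspectorID, Material, OperatorID, PartNo}.
Material → Weight applies; add {Weight} → now {InspectorID, Material, OperatorID, PartNo, Weight}.
No further FD applies.

{InspectorID, Material, OperatorID, PartNo, Weight}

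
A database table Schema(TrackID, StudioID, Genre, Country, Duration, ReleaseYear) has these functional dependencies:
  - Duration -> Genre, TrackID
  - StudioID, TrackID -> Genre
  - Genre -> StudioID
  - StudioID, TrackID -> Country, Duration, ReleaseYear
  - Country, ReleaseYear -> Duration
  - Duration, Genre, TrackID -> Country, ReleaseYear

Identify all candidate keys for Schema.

{Country, ReleaseYear}, {Duration}, {Genre, TrackID}, {StudioID, TrackID}

{Duration}⁺ = {Country, Duration, Genre, ReleaseYear, StudioID, TrackID} — all of the relation — so {Duration} is a candidate key.
{Country, ReleaseYear}⁺ = {Country, Duration, Genre, ReleaseYear, StudioID, TrackID} — all of the relation — so {Country, ReleaseYear} is a candidate key.
{Genre, TrackID}⁺ = {Country, Duration, Genre, ReleaseYear, StudioID, TrackID} — all of the relation — so {Genre, TrackID} is a candidate key.
{StudioID, TrackID}⁺ = {Country, Duration, Genre, ReleaseYear, StudioID, TrackID} — all of the relation — so {StudioID, TrackID} is a candidate key.
These are minimal and exhaustive — every other superkey contains one of them.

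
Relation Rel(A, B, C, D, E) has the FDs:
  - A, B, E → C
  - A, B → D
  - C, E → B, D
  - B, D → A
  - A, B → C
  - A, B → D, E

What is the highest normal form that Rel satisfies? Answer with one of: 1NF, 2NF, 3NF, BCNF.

BCNF

Candidate keys: {A, B}, {B, D}, {C, E}. Prime attributes: {A, B, C, D, E}.
Every FD has a superkey on the left, so the relation is in BCNF.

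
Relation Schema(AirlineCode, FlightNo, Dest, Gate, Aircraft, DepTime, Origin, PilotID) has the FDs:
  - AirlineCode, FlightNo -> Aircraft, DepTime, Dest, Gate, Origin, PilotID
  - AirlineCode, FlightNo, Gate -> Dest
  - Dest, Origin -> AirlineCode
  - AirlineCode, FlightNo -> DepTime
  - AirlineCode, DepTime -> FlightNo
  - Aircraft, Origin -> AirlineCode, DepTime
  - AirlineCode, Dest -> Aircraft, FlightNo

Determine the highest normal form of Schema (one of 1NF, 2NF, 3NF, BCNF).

Candidate keys: {Aircraft, Origin}, {AirlineCode, DepTime}, {AirlineCode, Dest}, {AirlineCode, FlightNo}, {Dest, Origin}. Prime attributes: {Aircraft, AirlineCode, DepTime, Dest, FlightNo, Origin}.
The left-hand side of every FD is a superkey, so BCNF is satisfied.

BCNF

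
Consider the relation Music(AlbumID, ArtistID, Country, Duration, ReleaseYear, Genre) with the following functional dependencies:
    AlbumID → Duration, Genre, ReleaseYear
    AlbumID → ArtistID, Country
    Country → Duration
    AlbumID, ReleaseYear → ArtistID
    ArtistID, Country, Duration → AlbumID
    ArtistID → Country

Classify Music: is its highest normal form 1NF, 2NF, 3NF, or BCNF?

Candidate keys: {AlbumID}, {ArtistID}. Prime attributes: {AlbumID, ArtistID}.
For Country → Duration we have {Country}⁺ = {Country, Duration}; {Country} is not a superkey, so BCNF fails.
Country → Duration has non-prime {Duration} on the right and a non-superkey on the left, so 3NF fails.
With only single-attribute keys there can be no partial dependency, so 2NF holds.

2NF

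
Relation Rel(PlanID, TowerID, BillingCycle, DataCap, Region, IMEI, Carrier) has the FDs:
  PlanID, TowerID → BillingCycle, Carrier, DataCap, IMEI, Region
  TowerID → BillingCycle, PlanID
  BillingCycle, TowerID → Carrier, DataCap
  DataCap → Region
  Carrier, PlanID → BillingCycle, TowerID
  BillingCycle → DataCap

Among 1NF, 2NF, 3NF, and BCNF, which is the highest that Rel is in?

Candidate keys: {Carrier, PlanID}, {TowerID}. Prime attributes: {Carrier, PlanID, TowerID}.
DataCap → Region breaks BCNF: {DataCap}⁺ = {DataCap, Region}, so {DataCap} is not a superkey.
DataCap → Region has non-prime {Region} on the right and a non-superkey on the left, so 3NF fails.
No non-prime attribute depends on a proper subset of any candidate key, so 2NF holds.

2NF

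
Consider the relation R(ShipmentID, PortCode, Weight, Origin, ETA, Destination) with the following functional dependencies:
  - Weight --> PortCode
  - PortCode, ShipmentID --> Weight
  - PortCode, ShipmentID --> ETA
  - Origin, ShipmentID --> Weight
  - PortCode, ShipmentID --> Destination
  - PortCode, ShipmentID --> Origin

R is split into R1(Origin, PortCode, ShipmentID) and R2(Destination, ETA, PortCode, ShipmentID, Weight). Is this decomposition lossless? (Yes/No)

R1 ∩ R2 = {PortCode, ShipmentID}; its closure under F is {Destination, ETA, Origin, PortCode, ShipmentID, Weight}.
Since R1 ⊆ {Destination, ETA, Origin, PortCode, ShipmentID, Weight}, the intersection is a superkey of R1; the decomposition is lossless.

Yes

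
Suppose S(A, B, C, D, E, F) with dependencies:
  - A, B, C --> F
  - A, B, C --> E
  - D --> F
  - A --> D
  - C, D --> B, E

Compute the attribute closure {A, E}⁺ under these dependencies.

Start with {A, E}.
A --> D applies; add {D} → now {A, D, E}.
D --> F applies; add {F} → now {A, D, E, F}.
No further FD applies.

{A, D, E, F}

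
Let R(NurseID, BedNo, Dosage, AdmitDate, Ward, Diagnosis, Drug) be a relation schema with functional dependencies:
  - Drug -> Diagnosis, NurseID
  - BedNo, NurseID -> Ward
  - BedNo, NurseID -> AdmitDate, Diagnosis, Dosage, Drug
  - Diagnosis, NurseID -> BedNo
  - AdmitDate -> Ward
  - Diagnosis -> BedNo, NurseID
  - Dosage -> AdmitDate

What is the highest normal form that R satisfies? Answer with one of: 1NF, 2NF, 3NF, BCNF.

2NF

Candidate keys: {BedNo, NurseID}, {Diagnosis}, {Drug}. Prime attributes: {BedNo, Diagnosis, Drug, NurseID}.
AdmitDate -> Ward: {AdmitDate}⁺ = {AdmitDate, Ward}, which is not all of the attributes, so the left side is not a superkey — BCNF is violated.
Because {Ward} is non-prime and the left side of AdmitDate -> Ward is not a superkey, the relation is not in 3NF.
No non-prime attribute depends on a proper subset of any candidate key, so 2NF holds.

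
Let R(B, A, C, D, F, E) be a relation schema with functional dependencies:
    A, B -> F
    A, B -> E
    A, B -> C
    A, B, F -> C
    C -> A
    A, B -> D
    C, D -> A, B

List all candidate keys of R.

{A, B}⁺ = {A, B, C, D, E, F}, which is every attribute, so {A, B} is a candidate key.
{B, C}⁺ = {A, B, C, D, E, F}, which is every attribute, so {B, C} is a candidate key.
{C, D}⁺ = {A, B, C, D, E, F}, which is every attribute, so {C, D} is a candidate key.
Any other superkey properly contains one of these, so there are no further candidate keys.

{A, B}, {B, C}, {C, D}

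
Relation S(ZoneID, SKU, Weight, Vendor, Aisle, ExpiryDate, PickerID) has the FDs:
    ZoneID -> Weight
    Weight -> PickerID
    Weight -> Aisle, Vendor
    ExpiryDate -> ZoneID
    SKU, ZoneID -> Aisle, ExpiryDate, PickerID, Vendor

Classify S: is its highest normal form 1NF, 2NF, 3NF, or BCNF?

Candidate keys: {ExpiryDate, SKU}, {SKU, ZoneID}. Prime attributes: {ExpiryDate, SKU, ZoneID}.
ZoneID -> Weight breaks BCNF: {ZoneID}⁺ = {Aisle, PickerID, Vendor, Weight, ZoneID}, so {ZoneID} is not a superkey.
ZoneID -> Weight has non-prime {Weight} on the right and a non-superkey on the left, so 3NF fails.
{ExpiryDate} is a proper subset of the key {ExpiryDate, SKU}, and {ExpiryDate}⁺ contains the non-prime attributes {Aisle, PickerID, Vendor, Weight} — a partial dependency, so 2NF is violated.

1NF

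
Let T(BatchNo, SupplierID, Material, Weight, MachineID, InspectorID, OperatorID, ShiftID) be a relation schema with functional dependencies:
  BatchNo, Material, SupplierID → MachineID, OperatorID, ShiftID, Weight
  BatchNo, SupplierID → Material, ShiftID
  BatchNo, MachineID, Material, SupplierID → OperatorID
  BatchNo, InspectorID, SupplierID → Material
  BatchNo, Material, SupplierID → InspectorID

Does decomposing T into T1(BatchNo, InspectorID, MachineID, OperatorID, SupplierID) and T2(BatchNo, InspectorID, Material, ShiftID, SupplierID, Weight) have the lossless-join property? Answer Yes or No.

T1 ∩ T2 = {BatchNo, InspectorID, SupplierID}; its closure under F is {BatchNo, InspectorID, MachineID, Material, OperatorID, ShiftID, SupplierID, Weight}.
T1 is contained in that closure, so T1 ∩ T2 → T1 holds and the join is lossless.

Yes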